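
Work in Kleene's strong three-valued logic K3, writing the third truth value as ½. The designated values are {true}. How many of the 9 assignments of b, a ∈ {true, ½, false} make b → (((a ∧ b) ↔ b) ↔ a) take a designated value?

Of the 9 assignments, 5 give a value in {true}.

5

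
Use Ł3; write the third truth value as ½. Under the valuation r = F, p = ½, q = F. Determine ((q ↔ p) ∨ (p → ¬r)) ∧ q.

F

q ↔ p = F ↔ ½ = ½
¬r = ¬F = T
p → ¬r = ½ → T = T
(q ↔ p) ∨ (p → ¬r) = ½ ∨ T = T
((q ↔ p) ∨ (p → ¬r)) ∧ q = T ∧ F = F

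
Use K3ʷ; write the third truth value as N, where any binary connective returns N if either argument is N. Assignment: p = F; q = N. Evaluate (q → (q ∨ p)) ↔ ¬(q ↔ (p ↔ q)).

q ∨ p = N ∨ F = N
q → (q ∨ p) = N → N = N
p ↔ q = F ↔ N = N
q ↔ (p ↔ q) = N ↔ N = N
¬(q ↔ (p ↔ q)) = ¬N = N
(q → (q ∨ p)) ↔ ¬(q ↔ (p ↔ q)) = N ↔ N = N

N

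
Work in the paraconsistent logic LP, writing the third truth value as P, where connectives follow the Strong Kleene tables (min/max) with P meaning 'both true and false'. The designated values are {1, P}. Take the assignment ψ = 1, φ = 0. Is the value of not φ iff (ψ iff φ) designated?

No

not φ = not 0 = 1
ψ iff φ = 1 iff 0 = 0
not φ iff (ψ iff φ) = 1 iff 0 = 0
0 ∉ {1, P}.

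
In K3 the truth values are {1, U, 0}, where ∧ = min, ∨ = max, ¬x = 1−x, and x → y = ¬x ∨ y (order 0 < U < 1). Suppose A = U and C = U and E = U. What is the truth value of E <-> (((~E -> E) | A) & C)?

~E = ~U = U
~E -> E = U -> U = U  [~U | U]
(~E -> E) | A = U | U = U
((~E -> E) | A) & C = U & U = U
E <-> (((~E -> E) | A) & C) = U <-> U = U

U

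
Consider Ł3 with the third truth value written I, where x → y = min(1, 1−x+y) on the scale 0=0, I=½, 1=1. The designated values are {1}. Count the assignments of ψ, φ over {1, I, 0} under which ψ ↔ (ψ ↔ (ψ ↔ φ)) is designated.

Designated under: (ψ=1, φ=1); (ψ=I, φ=I); (ψ=0, φ=0).

3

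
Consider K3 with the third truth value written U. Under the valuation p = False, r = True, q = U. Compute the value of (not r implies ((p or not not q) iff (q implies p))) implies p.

not r = not True = False
not q = not U = U
not not q = not U = U
p or not not q = False or U = U
q implies p = U implies False = U  [not U or False]
(p or not not q) iff (q implies p) = U iff U = U
not r implies ((p or not not q) iff (q implies p)) = False implies U = True
(not r implies ((p or not not q) iff (q implies p))) implies p = True implies False = False

False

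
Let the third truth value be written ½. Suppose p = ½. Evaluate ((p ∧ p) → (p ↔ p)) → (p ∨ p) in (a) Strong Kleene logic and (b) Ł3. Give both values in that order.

½; ½

In Strong Kleene logic: p ∧ p = ½ ∧ ½ = ½
p ↔ p = ½ ↔ ½ = ½
(p ∧ p) → (p ↔ p) = ½ → ½ = ½  [¬½ ∨ ½]
p ∨ p = ½ ∨ ½ = ½
((p ∧ p) → (p ↔ p)) → (p ∨ p) = ½ → ½ = ½
In Ł3: p ∧ p = ½ ∧ ½ = ½
p ↔ p = ½ ↔ ½ = true  [1 − |½−½|]
(p ∧ p) → (p ↔ p) = ½ → true = true
p ∨ p = ½ ∨ ½ = ½
((p ∧ p) → (p ↔ p)) → (p ∨ p) = true → ½ = ½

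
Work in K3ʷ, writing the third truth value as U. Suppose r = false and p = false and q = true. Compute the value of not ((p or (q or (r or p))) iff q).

r or p = false or false = false
q or (r or p) = true or false = true
p or (q or (r or p)) = false or true = true
(p or (q or (r or p))) iff q = true iff true = true
not ((p or (q or (r or p))) iff q) = not true = false

false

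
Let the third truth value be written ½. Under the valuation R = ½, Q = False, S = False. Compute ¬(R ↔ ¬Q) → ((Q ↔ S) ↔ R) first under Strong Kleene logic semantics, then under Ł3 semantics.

In Strong Kleene logic: ¬Q = ¬False = True
R ↔ ¬Q = ½ ↔ True = ½
¬(R ↔ ¬Q) = ¬½ = ½
Q ↔ S = False ↔ False = True
(Q ↔ S) ↔ R = True ↔ ½ = ½
¬(R ↔ ¬Q) → ((Q ↔ S) ↔ R) = ½ → ½ = ½
In Ł3: ¬Q = ¬False = True
R ↔ ¬Q = ½ ↔ True = ½  [1 − |½−1|]
¬(R ↔ ¬Q) = ¬½ = ½
Q ↔ S = False ↔ False = True
(Q ↔ S) ↔ R = True ↔ ½ = ½
¬(R ↔ ¬Q) → ((Q ↔ S) ↔ R) = ½ → ½ = True
They differ because Strong Kleene logic and Ł3 treat ½ differently under implication.

½; True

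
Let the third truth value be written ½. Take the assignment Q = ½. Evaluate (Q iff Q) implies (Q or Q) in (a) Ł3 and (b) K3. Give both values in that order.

In Ł3: Q iff Q = ½ iff ½ = T  [1 − |½−½|]
Q or Q = ½ or ½ = ½
(Q iff Q) implies (Q or Q) = T implies ½ = ½
In K3: Q iff Q = ½ iff ½ = ½
Q or Q = ½ or ½ = ½
(Q iff Q) implies (Q or Q) = ½ implies ½ = ½

½; ½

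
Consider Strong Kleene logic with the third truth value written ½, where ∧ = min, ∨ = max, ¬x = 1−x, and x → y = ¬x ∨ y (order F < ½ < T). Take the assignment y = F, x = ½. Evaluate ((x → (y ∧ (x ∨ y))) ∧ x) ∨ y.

x ∨ y = ½ ∨ F = ½
y ∧ (x ∨ y) = F ∧ ½ = F
x → (y ∧ (x ∨ y)) = ½ → F = ½  [¬½ ∨ F]
(x → (y ∧ (x ∨ y))) ∧ x = ½ ∧ ½ = ½
((x → (y ∧ (x ∨ y))) ∧ x) ∨ y = ½ ∨ F = ½

½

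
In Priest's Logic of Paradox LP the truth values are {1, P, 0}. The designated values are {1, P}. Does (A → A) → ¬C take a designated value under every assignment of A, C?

No

Countermodel: A=1, C=1 gives 0, which is not designated.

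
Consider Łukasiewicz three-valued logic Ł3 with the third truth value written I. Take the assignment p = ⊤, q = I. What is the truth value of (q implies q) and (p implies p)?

q implies q = I implies I = ⊤
p implies p = ⊤ implies ⊤ = ⊤
(q implies q) and (p implies p) = ⊤ and ⊤ = ⊤

⊤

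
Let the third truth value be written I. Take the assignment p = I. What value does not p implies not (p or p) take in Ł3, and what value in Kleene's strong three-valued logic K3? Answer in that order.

1; I

In Ł3: not p = not I = I
p or p = I or I = I
not (p or p) = not I = I
not p implies not (p or p) = I implies I = 1
In Kleene's strong three-valued logic K3: not p = not I = I
p or p = I or I = I
not (p or p) = not I = I
not p implies not (p or p) = I implies I = I
They differ because Ł3 and Kleene's strong three-valued logic K3 treat I differently under implication.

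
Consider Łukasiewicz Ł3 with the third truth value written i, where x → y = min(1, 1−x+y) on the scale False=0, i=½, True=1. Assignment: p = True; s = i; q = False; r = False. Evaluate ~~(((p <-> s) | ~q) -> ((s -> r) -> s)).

True

p <-> s = True <-> i = i  [1 − |1−½|]
~q = ~False = True
(p <-> s) | ~q = i | True = True
s -> r = i -> False = i
(s -> r) -> s = i -> i = True
((p <-> s) | ~q) -> ((s -> r) -> s) = True -> True = True
~(((p <-> s) | ~q) -> ((s -> r) -> s)) = ~True = False
~~(((p <-> s) | ~q) -> ((s -> r) -> s)) = ~False = True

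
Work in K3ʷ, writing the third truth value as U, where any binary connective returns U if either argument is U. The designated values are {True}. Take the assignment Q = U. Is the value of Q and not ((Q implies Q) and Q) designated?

No

Q implies Q = U implies U = U  [any arg is the third value ⇒ result is the third value]
(Q implies Q) and Q = U and U = U
not ((Q implies Q) and Q) = not U = U
Q and not ((Q implies Q) and Q) = U and U = U
U ∉ {True}.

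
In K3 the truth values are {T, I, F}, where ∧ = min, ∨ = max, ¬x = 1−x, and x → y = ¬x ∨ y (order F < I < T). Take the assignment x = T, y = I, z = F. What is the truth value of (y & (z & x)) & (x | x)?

F

z & x = F & T = F
y & (z & x) = I & F = F
x | x = T | T = T
(y & (z & x)) & (x | x) = F & T = F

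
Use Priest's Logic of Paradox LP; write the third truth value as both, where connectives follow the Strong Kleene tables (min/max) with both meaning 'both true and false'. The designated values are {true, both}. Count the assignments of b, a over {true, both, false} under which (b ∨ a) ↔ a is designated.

8

Of the 9 assignments, 8 give a value in {true, both}.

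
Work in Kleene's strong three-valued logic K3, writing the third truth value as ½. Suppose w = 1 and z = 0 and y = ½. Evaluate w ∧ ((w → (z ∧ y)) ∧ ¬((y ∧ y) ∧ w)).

z ∧ y = 0 ∧ ½ = 0
w → (z ∧ y) = 1 → 0 = 0
y ∧ y = ½ ∧ ½ = ½
(y ∧ y) ∧ w = ½ ∧ 1 = ½
¬((y ∧ y) ∧ w) = ¬½ = ½
(w → (z ∧ y)) ∧ ¬((y ∧ y) ∧ w) = 0 ∧ ½ = 0
w ∧ ((w → (z ∧ y)) ∧ ¬((y ∧ y) ∧ w)) = 1 ∧ 0 = 0

0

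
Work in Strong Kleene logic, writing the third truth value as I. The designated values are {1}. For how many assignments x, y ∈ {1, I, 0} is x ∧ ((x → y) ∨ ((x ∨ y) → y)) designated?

1

Designated under: (x=1, y=1).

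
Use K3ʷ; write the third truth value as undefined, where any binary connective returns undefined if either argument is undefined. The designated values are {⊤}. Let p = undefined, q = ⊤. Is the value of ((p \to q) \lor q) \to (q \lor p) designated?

No

p \to q = undefined \to ⊤ = undefined  [any arg is the third value ⇒ result is the third value]
(p \to q) \lor q = undefined \lor ⊤ = undefined
q \lor p = ⊤ \lor undefined = undefined
((p \to q) \lor q) \to (q \lor p) = undefined \to undefined = undefined
undefined ∉ {⊤}.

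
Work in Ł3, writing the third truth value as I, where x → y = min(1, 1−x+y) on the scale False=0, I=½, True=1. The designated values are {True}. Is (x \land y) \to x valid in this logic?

Yes

Every assignment of x, y over {True, I, False} gives a value in {True}.
In particular, with x=I, y=I: (x \land y) \to x = True.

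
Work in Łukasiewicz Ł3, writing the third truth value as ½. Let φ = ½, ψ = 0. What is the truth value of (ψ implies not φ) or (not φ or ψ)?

1

not φ = not ½ = ½
ψ implies not φ = 0 implies ½ = 1
not φ = not ½ = ½
not φ or ψ = ½ or 0 = ½
(ψ implies not φ) or (not φ or ψ) = 1 or ½ = 1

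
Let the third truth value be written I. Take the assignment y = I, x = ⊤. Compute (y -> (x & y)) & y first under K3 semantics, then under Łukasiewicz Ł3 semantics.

I; I

In K3: x & y = ⊤ & I = I
y -> (x & y) = I -> I = I  [~I | I]
(y -> (x & y)) & y = I & I = I
In Łukasiewicz Ł3: x & y = ⊤ & I = I
y -> (x & y) = I -> I = ⊤  [min(1, 1−½+½)]
(y -> (x & y)) & y = ⊤ & I = I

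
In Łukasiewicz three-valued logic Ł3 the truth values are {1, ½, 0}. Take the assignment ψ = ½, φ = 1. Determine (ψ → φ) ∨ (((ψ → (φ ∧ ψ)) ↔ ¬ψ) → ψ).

1

ψ → φ = ½ → 1 = 1  [min(1, 1−½+1)]
φ ∧ ψ = 1 ∧ ½ = ½
ψ → (φ ∧ ψ) = ½ → ½ = 1
¬ψ = ¬½ = ½
(ψ → (φ ∧ ψ)) ↔ ¬ψ = 1 ↔ ½ = ½
((ψ → (φ ∧ ψ)) ↔ ¬ψ) → ψ = ½ → ½ = 1
(ψ → φ) ∨ (((ψ → (φ ∧ ψ)) ↔ ¬ψ) → ψ) = 1 ∨ 1 = 1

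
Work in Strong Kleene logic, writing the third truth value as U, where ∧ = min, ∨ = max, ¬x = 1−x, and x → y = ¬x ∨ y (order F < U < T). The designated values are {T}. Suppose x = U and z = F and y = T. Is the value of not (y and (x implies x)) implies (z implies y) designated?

Yes

x implies x = U implies U = U
y and (x implies x) = T and U = U
not (y and (x implies x)) = not U = U
z implies y = F implies T = T
not (y and (x implies x)) implies (z implies y) = U implies T = T
T ∈ {T}.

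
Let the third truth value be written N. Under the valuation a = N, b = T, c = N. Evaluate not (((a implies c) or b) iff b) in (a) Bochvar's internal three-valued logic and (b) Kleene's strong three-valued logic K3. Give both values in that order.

In Bochvar's internal three-valued logic: a implies c = N implies N = N
(a implies c) or b = N or T = N
((a implies c) or b) iff b = N iff T = N
not (((a implies c) or b) iff b) = not N = N
In Kleene's strong three-valued logic K3: a implies c = N implies N = N  [not N or N]
(a implies c) or b = N or T = T
((a implies c) or b) iff b = T iff T = T
not (((a implies c) or b) iff b) = not T = F
They differ because Bochvar's internal three-valued logic and Kleene's strong three-valued logic K3 treat N differently under the binary connectives.

N; F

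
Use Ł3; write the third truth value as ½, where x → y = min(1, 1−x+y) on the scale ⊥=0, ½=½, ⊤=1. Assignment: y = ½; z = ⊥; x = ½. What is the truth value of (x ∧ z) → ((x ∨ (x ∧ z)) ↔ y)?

x ∧ z = ½ ∧ ⊥ = ⊥
x ∧ z = ½ ∧ ⊥ = ⊥
x ∨ (x ∧ z) = ½ ∨ ⊥ = ½
(x ∨ (x ∧ z)) ↔ y = ½ ↔ ½ = ⊤  [1 − |½−½|]
(x ∧ z) → ((x ∨ (x ∧ z)) ↔ y) = ⊥ → ⊤ = ⊤

⊤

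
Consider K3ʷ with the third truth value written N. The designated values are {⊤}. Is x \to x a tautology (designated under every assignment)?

Countermodel: x=N gives N, which is not designated.

No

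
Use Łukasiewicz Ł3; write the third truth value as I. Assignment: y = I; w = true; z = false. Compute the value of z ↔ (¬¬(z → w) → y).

I

z → w = false → true = true
¬(z → w) = ¬true = false
¬¬(z → w) = ¬false = true
¬¬(z → w) → y = true → I = I  [min(1, 1−1+½)]
z ↔ (¬¬(z → w) → y) = false ↔ I = I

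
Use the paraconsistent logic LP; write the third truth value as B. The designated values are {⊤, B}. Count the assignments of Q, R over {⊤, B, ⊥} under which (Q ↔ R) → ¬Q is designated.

Of the 9 assignments, 8 give a value in {⊤, B}.

8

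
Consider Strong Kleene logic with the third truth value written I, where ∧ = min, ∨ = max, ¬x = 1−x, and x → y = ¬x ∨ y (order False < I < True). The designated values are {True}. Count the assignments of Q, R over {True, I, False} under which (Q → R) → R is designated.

Designated under: (Q=True, R=True); (Q=True, R=False); (Q=I, R=True); (Q=False, R=True).

4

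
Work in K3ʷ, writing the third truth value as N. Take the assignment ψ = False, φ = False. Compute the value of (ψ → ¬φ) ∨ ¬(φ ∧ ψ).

¬φ = ¬False = True
ψ → ¬φ = False → True = True
φ ∧ ψ = False ∧ False = False
¬(φ ∧ ψ) = ¬False = True
(ψ → ¬φ) ∨ ¬(φ ∧ ψ) = True ∨ True = True

True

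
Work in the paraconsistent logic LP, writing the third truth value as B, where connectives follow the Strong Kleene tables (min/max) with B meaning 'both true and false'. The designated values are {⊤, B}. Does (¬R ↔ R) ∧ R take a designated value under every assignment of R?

No

Countermodel: R=⊤ gives ⊥, which is not designated.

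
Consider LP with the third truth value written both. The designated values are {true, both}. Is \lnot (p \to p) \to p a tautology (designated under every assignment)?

Yes

Every assignment of p over {true, both, false} gives a value in {true, both}.
In particular, with p=both: \lnot (p \to p) \to p = both.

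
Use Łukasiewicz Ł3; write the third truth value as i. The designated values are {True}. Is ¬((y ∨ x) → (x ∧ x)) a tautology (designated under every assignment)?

Countermodel: y=True, x=True gives False, which is not designated.

No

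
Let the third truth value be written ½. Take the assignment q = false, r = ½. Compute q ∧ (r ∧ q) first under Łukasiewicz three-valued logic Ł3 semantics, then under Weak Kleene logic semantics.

false; ½

In Łukasiewicz three-valued logic Ł3: r ∧ q = ½ ∧ false = false
q ∧ (r ∧ q) = false ∧ false = false
In Weak Kleene logic: r ∧ q = ½ ∧ false = ½
q ∧ (r ∧ q) = false ∧ ½ = ½
They differ because Łukasiewicz three-valued logic Ł3 and Weak Kleene logic treat ½ differently under the binary connectives.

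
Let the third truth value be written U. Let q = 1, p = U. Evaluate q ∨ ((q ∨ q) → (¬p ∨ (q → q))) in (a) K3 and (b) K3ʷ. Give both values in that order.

In K3: q ∨ q = 1 ∨ 1 = 1
¬p = ¬U = U
q → q = 1 → 1 = 1
¬p ∨ (q → q) = U ∨ 1 = 1
(q ∨ q) → (¬p ∨ (q → q)) = 1 → 1 = 1
q ∨ ((q ∨ q) → (¬p ∨ (q → q))) = 1 ∨ 1 = 1
In K3ʷ: q ∨ q = 1 ∨ 1 = 1
¬p = ¬U = U
q → q = 1 → 1 = 1
¬p ∨ (q → q) = U ∨ 1 = U
(q ∨ q) → (¬p ∨ (q → q)) = 1 → U = U  [any arg is the third value ⇒ result is the third value]
q ∨ ((q ∨ q) → (¬p ∨ (q → q))) = 1 ∨ U = U
They differ because K3 and K3ʷ treat U differently under the binary connectives.

1; U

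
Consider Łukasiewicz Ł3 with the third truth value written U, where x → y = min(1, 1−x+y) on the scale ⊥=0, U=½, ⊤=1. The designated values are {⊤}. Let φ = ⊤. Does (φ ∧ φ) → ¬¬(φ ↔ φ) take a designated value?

Yes

φ ∧ φ = ⊤ ∧ ⊤ = ⊤
φ ↔ φ = ⊤ ↔ ⊤ = ⊤
¬(φ ↔ φ) = ¬⊤ = ⊥
¬¬(φ ↔ φ) = ¬⊥ = ⊤
(φ ∧ φ) → ¬¬(φ ↔ φ) = ⊤ → ⊤ = ⊤
⊤ ∈ {⊤}.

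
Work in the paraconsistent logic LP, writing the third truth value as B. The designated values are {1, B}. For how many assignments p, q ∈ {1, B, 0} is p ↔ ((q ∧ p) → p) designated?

6

Of the 9 assignments, 6 give a value in {1, B}.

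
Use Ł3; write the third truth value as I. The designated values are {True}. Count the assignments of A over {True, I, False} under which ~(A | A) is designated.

A=True: False ·
A=I: I ·
A=False: True ✓

1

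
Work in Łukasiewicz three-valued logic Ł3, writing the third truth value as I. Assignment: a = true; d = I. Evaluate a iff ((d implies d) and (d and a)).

I

d implies d = I implies I = true  [min(1, 1−½+½)]
d and a = I and true = I
(d implies d) and (d and a) = true and I = I
a iff ((d implies d) and (d and a)) = true iff I = I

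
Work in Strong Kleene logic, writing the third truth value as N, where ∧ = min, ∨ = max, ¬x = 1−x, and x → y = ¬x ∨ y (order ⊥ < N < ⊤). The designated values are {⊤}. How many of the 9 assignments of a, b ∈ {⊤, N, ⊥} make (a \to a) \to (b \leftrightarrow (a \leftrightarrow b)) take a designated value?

2

Designated under: (a=⊤, b=⊤); (a=⊤, b=⊥).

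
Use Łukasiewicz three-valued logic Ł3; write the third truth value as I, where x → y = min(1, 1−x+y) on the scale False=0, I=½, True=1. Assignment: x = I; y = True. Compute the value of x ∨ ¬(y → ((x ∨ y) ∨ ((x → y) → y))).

I

x ∨ y = I ∨ True = True
x → y = I → True = True  [min(1, 1−½+1)]
(x → y) → y = True → True = True
(x ∨ y) ∨ ((x → y) → y) = True ∨ True = True
y → ((x ∨ y) ∨ ((x → y) → y)) = True → True = True
¬(y → ((x ∨ y) ∨ ((x → y) → y))) = ¬True = False
x ∨ ¬(y → ((x ∨ y) ∨ ((x → y) → y))) = I ∨ False = I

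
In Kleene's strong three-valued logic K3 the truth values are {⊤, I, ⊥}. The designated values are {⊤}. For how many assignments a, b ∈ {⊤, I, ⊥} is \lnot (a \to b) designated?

Designated under: (a=⊤, b=⊥).

1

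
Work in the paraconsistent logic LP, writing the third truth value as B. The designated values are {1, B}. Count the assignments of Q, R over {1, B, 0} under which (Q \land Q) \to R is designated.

8

Of the 9 assignments, 8 give a value in {1, B}.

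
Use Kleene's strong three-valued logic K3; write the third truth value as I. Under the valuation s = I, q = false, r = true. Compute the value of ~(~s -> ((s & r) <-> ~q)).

I

~s = ~I = I
s & r = I & true = I
~q = ~false = true
(s & r) <-> ~q = I <-> true = I
~s -> ((s & r) <-> ~q) = I -> I = I  [~I | I]
~(~s -> ((s & r) <-> ~q)) = ~I = I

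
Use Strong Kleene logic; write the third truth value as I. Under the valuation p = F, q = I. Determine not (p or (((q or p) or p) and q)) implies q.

q or p = I or F = I
(q or p) or p = I or F = I
((q or p) or p) and q = I and I = I
p or (((q or p) or p) and q) = F or I = I
not (p or (((q or p) or p) and q)) = not I = I
not (p or (((q or p) or p) and q)) implies q = I implies I = I  [not I or I]

I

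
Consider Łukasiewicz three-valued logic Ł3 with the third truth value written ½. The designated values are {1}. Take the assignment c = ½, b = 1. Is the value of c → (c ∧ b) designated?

Yes

c ∧ b = ½ ∧ 1 = ½
c → (c ∧ b) = ½ → ½ = 1  [min(1, 1−½+½)]
1 ∈ {1}.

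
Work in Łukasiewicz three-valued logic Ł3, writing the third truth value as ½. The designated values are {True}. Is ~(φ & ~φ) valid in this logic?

Countermodel: φ=½ gives ½, which is not designated.

No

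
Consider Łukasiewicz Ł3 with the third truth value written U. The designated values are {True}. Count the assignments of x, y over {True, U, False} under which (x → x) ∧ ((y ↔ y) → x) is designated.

3

Designated under: (x=True, y=True); (x=True, y=U); (x=True, y=False).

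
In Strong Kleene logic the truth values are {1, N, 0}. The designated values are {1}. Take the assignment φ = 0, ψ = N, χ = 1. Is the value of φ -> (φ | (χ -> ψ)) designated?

χ -> ψ = 1 -> N = N  [~1 | N]
φ | (χ -> ψ) = 0 | N = N
φ -> (φ | (χ -> ψ)) = 0 -> N = 1
1 ∈ {1}.

Yes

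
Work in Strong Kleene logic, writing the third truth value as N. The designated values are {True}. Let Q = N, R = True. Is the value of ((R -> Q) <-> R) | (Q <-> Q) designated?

R -> Q = True -> N = N
(R -> Q) <-> R = N <-> True = N
Q <-> Q = N <-> N = N
((R -> Q) <-> R) | (Q <-> Q) = N | N = N
N ∉ {True}.

No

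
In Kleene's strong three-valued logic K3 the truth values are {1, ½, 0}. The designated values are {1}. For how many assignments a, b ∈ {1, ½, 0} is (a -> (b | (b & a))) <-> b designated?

4

Designated under: (a=1, b=1); (a=1, b=0); (a=½, b=1); (a=0, b=1).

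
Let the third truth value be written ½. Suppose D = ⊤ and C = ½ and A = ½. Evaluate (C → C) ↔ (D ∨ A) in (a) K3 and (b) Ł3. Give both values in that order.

½; ⊤

In K3: C → C = ½ → ½ = ½  [¬½ ∨ ½]
D ∨ A = ⊤ ∨ ½ = ⊤
(C → C) ↔ (D ∨ A) = ½ ↔ ⊤ = ½
In Ł3: C → C = ½ → ½ = ⊤
D ∨ A = ⊤ ∨ ½ = ⊤
(C → C) ↔ (D ∨ A) = ⊤ ↔ ⊤ = ⊤
They differ because K3 and Ł3 treat ½ differently under implication.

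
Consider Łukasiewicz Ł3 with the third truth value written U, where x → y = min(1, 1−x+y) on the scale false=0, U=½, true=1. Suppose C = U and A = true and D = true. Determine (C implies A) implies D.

C implies A = U implies true = true
(C implies A) implies D = true implies true = true

true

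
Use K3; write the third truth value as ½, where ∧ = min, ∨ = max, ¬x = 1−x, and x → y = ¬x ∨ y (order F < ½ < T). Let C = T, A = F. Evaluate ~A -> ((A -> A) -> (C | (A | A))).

T

~A = ~F = T
A -> A = F -> F = T
A | A = F | F = F
C | (A | A) = T | F = T
(A -> A) -> (C | (A | A)) = T -> T = T
~A -> ((A -> A) -> (C | (A | A))) = T -> T = T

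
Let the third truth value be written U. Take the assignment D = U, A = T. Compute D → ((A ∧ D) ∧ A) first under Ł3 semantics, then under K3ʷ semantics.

T; U

In Ł3: A ∧ D = T ∧ U = U
(A ∧ D) ∧ A = U ∧ T = U
D → ((A ∧ D) ∧ A) = U → U = T
In K3ʷ: A ∧ D = T ∧ U = U
(A ∧ D) ∧ A = U ∧ T = U
D → ((A ∧ D) ∧ A) = U → U = U  [any arg is the third value ⇒ result is the third value]
They differ because Ł3 and K3ʷ treat U differently under the binary connectives.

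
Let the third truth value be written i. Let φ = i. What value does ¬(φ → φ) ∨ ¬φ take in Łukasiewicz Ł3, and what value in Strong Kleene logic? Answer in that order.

In Łukasiewicz Ł3: φ → φ = i → i = 1  [min(1, 1−½+½)]
¬(φ → φ) = ¬1 = 0
¬φ = ¬i = i
¬(φ → φ) ∨ ¬φ = 0 ∨ i = i
In Strong Kleene logic: φ → φ = i → i = i  [¬i ∨ i]
¬(φ → φ) = ¬i = i
¬φ = ¬i = i
¬(φ → φ) ∨ ¬φ = i ∨ i = i

i; i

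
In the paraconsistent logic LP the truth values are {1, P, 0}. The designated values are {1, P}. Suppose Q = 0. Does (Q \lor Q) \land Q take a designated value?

Q \lor Q = 0 \lor 0 = 0
(Q \lor Q) \land Q = 0 \land 0 = 0
0 ∉ {1, P}.

No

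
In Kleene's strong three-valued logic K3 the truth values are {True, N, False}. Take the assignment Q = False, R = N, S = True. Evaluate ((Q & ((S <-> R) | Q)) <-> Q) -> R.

N

S <-> R = True <-> N = N
(S <-> R) | Q = N | False = N
Q & ((S <-> R) | Q) = False & N = False
(Q & ((S <-> R) | Q)) <-> Q = False <-> False = True
((Q & ((S <-> R) | Q)) <-> Q) -> R = True -> N = N  [~True | N]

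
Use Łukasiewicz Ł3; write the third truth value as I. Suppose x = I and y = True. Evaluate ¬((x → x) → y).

False

x → x = I → I = True  [min(1, 1−½+½)]
(x → x) → y = True → True = True
¬((x → x) → y) = ¬True = False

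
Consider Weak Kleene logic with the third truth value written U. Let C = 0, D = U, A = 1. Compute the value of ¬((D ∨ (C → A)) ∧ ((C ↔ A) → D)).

U

C → A = 0 → 1 = 1
D ∨ (C → A) = U ∨ 1 = U
C ↔ A = 0 ↔ 1 = 0
(C ↔ A) → D = 0 → U = U
(D ∨ (C → A)) ∧ ((C ↔ A) → D) = U ∧ U = U
¬((D ∨ (C → A)) ∧ ((C ↔ A) → D)) = ¬U = U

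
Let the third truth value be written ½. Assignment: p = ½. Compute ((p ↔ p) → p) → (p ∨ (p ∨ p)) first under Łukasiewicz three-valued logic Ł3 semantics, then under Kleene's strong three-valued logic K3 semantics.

In Łukasiewicz three-valued logic Ł3: p ↔ p = ½ ↔ ½ = True  [1 − |½−½|]
(p ↔ p) → p = True → ½ = ½
p ∨ p = ½ ∨ ½ = ½
p ∨ (p ∨ p) = ½ ∨ ½ = ½
((p ↔ p) → p) → (p ∨ (p ∨ p)) = ½ → ½ = True
In Kleene's strong three-valued logic K3: p ↔ p = ½ ↔ ½ = ½
(p ↔ p) → p = ½ → ½ = ½  [¬½ ∨ ½]
p ∨ p = ½ ∨ ½ = ½
p ∨ (p ∨ p) = ½ ∨ ½ = ½
((p ↔ p) → p) → (p ∨ (p ∨ p)) = ½ → ½ = ½
They differ because Łukasiewicz three-valued logic Ł3 and Kleene's strong three-valued logic K3 treat ½ differently under implication.

True; ½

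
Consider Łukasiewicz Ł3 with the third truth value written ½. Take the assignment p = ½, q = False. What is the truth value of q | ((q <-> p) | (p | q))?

q <-> p = False <-> ½ = ½  [1 − |0−½|]
p | q = ½ | False = ½
(q <-> p) | (p | q) = ½ | ½ = ½
q | ((q <-> p) | (p | q)) = False | ½ = ½

½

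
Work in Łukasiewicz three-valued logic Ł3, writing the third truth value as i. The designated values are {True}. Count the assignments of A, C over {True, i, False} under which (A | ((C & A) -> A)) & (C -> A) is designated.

Of the 9 assignments, 6 give a value in {True}.

6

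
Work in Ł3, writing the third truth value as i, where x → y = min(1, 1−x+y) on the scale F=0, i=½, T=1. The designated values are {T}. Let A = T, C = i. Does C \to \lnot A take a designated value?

\lnot A = \lnot T = F
C \to \lnot A = i \to F = i  [min(1, 1−½+0)]
i ∉ {T}.

No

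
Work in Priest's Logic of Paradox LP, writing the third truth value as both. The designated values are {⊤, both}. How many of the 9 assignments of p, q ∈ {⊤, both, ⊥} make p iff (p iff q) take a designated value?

7

Of the 9 assignments, 7 give a value in {⊤, both}.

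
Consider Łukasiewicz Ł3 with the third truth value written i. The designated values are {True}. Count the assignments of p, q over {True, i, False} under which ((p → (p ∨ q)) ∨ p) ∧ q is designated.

3

Designated under: (p=True, q=True); (p=i, q=True); (p=False, q=True).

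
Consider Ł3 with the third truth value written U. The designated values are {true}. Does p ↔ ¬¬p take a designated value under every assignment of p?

Every assignment of p over {true, U, false} gives a value in {true}.
In particular, with p=U: p ↔ ¬¬p = true.

Yes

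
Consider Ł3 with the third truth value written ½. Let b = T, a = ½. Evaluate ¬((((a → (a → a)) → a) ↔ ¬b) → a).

F

a → a = ½ → ½ = T  [min(1, 1−½+½)]
a → (a → a) = ½ → T = T
(a → (a → a)) → a = T → ½ = ½
¬b = ¬T = F
((a → (a → a)) → a) ↔ ¬b = ½ ↔ F = ½
(((a → (a → a)) → a) ↔ ¬b) → a = ½ → ½ = T
¬((((a → (a → a)) → a) ↔ ¬b) → a) = ¬T = F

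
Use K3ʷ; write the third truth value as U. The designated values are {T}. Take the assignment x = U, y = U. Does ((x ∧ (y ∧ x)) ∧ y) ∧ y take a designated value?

y ∧ x = U ∧ U = U
x ∧ (y ∧ x) = U ∧ U = U
(x ∧ (y ∧ x)) ∧ y = U ∧ U = U
((x ∧ (y ∧ x)) ∧ y) ∧ y = U ∧ U = U
U ∉ {T}.

No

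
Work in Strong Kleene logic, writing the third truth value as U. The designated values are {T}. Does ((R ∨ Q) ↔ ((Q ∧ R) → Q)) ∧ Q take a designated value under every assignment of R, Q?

Countermodel: R=T, Q=U gives U, which is not designated.

No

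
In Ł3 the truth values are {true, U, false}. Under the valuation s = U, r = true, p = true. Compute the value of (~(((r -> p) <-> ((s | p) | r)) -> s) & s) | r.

true

r -> p = true -> true = true
s | p = U | true = true
(s | p) | r = true | true = true
(r -> p) <-> ((s | p) | r) = true <-> true = true
((r -> p) <-> ((s | p) | r)) -> s = true -> U = U  [min(1, 1−1+½)]
~(((r -> p) <-> ((s | p) | r)) -> s) = ~U = U
~(((r -> p) <-> ((s | p) | r)) -> s) & s = U & U = U
(~(((r -> p) <-> ((s | p) | r)) -> s) & s) | r = U | true = true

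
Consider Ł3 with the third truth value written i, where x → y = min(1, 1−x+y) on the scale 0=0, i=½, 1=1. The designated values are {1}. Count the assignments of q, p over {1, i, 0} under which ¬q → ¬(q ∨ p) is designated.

6

Of the 9 assignments, 6 give a value in {1}.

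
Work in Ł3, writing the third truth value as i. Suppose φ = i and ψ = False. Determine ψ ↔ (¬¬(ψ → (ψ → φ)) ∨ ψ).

ψ → φ = False → i = True  [min(1, 1−0+½)]
ψ → (ψ → φ) = False → True = True
¬(ψ → (ψ → φ)) = ¬True = False
¬¬(ψ → (ψ → φ)) = ¬False = True
¬¬(ψ → (ψ → φ)) ∨ ψ = True ∨ False = True
ψ ↔ (¬¬(ψ → (ψ → φ)) ∨ ψ) = False ↔ True = False

False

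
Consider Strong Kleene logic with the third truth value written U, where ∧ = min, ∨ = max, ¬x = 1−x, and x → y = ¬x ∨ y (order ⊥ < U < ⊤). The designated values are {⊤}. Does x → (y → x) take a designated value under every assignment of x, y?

No

Countermodel: x=U, y=⊤ gives U, which is not designated.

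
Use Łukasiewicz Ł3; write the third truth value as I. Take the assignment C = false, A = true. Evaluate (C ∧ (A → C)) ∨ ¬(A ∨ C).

false

A → C = true → false = false
C ∧ (A → C) = false ∧ false = false
A ∨ C = true ∨ false = true
¬(A ∨ C) = ¬true = false
(C ∧ (A → C)) ∨ ¬(A ∨ C) = false ∨ false = false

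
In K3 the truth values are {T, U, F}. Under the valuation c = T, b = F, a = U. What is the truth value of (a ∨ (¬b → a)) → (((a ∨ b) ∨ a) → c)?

¬b = ¬F = T
¬b → a = T → U = U  [¬T ∨ U]
a ∨ (¬b → a) = U ∨ U = U
a ∨ b = U ∨ F = U
(a ∨ b) ∨ a = U ∨ U = U
((a ∨ b) ∨ a) → c = U → T = T
(a ∨ (¬b → a)) → (((a ∨ b) ∨ a) → c) = U → T = T

T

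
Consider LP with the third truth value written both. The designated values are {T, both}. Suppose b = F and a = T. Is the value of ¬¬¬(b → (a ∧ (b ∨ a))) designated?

No

b ∨ a = F ∨ T = T
a ∧ (b ∨ a) = T ∧ T = T
b → (a ∧ (b ∨ a)) = F → T = T
¬(b → (a ∧ (b ∨ a))) = ¬T = F
¬¬(b → (a ∧ (b ∨ a))) = ¬F = T
¬¬¬(b → (a ∧ (b ∨ a))) = ¬T = F
F ∉ {T, both}.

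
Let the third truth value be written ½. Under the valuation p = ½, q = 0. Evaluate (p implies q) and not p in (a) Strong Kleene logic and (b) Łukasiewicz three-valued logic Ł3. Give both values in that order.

½; ½

In Strong Kleene logic: p implies q = ½ implies 0 = ½  [not ½ or 0]
not p = not ½ = ½
(p implies q) and not p = ½ and ½ = ½
In Łukasiewicz three-valued logic Ł3: p implies q = ½ implies 0 = ½  [min(1, 1−½+0)]
not p = not ½ = ½
(p implies q) and not p = ½ and ½ = ½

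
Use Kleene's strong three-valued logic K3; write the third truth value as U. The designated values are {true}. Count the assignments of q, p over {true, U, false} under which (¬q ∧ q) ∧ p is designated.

Of the 9 assignments, 0 give a value in {true}.

0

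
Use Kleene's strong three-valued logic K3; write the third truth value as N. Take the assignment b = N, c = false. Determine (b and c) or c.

false

b and c = N and false = false
(b and c) or c = false or false = false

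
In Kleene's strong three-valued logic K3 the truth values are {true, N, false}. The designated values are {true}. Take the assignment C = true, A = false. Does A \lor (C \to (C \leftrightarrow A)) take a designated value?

No

C \leftrightarrow A = true \leftrightarrow false = false
C \to (C \leftrightarrow A) = true \to false = false
A \lor (C \to (C \leftrightarrow A)) = false \lor false = false
false ∉ {true}.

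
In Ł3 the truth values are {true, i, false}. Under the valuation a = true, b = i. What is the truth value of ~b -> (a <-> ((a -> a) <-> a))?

~b = ~i = i
a -> a = true -> true = true
(a -> a) <-> a = true <-> true = true
a <-> ((a -> a) <-> a) = true <-> true = true
~b -> (a <-> ((a -> a) <-> a)) = i -> true = true  [min(1, 1−½+1)]

true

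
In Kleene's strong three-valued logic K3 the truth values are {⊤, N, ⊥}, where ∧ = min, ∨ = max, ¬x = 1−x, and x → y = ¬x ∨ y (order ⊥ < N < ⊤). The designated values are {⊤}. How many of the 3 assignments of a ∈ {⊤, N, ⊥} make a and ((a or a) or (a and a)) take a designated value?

1

a=⊤: ⊤ ✓
a=N: N ·
a=⊥: ⊥ ·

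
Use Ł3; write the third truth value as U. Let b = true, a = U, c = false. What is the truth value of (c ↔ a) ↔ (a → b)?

c ↔ a = false ↔ U = U  [1 − |0−½|]
a → b = U → true = true
(c ↔ a) ↔ (a → b) = U ↔ true = U

U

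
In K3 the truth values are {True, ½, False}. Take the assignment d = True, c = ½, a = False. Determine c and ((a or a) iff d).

False

a or a = False or False = False
(a or a) iff d = False iff True = False
c and ((a or a) iff d) = ½ and False = False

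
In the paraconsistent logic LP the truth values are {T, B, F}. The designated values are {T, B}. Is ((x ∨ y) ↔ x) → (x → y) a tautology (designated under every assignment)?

Countermodel: x=T, y=F gives F, which is not designated.

No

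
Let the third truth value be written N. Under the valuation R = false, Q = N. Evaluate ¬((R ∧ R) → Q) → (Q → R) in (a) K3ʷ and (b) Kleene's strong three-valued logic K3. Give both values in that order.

N; true

In K3ʷ: R ∧ R = false ∧ false = false
(R ∧ R) → Q = false → N = N
¬((R ∧ R) → Q) = ¬N = N
Q → R = N → false = N
¬((R ∧ R) → Q) → (Q → R) = N → N = N
In Kleene's strong three-valued logic K3: R ∧ R = false ∧ false = false
(R ∧ R) → Q = false → N = true  [¬false ∨ N]
¬((R ∧ R) → Q) = ¬true = false
Q → R = N → false = N
¬((R ∧ R) → Q) → (Q → R) = false → N = true
They differ because K3ʷ and Kleene's strong three-valued logic K3 treat N differently under the binary connectives.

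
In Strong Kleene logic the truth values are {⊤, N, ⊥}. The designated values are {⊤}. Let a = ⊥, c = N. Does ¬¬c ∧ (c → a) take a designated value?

¬c = ¬N = N
¬¬c = ¬N = N
c → a = N → ⊥ = N  [¬N ∨ ⊥]
¬¬c ∧ (c → a) = N ∧ N = N
N ∉ {⊤}.

No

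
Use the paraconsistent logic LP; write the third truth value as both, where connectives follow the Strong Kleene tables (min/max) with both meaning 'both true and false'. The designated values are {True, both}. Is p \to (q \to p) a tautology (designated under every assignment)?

Yes

Every assignment of p, q over {True, both, False} gives a value in {True, both}.
In particular, with p=both, q=both: p \to (q \to p) = both.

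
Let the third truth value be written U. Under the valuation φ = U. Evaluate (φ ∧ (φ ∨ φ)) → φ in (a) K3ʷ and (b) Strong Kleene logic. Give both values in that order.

U; U

In K3ʷ: φ ∨ φ = U ∨ U = U
φ ∧ (φ ∨ φ) = U ∧ U = U
(φ ∧ (φ ∨ φ)) → φ = U → U = U  [any arg is the third value ⇒ result is the third value]
In Strong Kleene logic: φ ∨ φ = U ∨ U = U
φ ∧ (φ ∨ φ) = U ∧ U = U
(φ ∧ (φ ∨ φ)) → φ = U → U = U  [¬U ∨ U]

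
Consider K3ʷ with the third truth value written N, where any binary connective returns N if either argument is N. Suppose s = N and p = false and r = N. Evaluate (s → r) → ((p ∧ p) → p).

N

s → r = N → N = N  [any arg is the third value ⇒ result is the third value]
p ∧ p = false ∧ false = false
(p ∧ p) → p = false → false = true
(s → r) → ((p ∧ p) → p) = N → true = N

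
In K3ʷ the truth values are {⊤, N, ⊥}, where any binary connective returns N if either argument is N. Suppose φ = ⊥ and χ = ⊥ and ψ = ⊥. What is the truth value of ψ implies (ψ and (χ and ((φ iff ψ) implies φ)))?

φ iff ψ = ⊥ iff ⊥ = ⊤
(φ iff ψ) implies φ = ⊤ implies ⊥ = ⊥
χ and ((φ iff ψ) implies φ) = ⊥ and ⊥ = ⊥
ψ and (χ and ((φ iff ψ) implies φ)) = ⊥ and ⊥ = ⊥
ψ implies (ψ and (χ and ((φ iff ψ) implies φ))) = ⊥ implies ⊥ = ⊤

⊤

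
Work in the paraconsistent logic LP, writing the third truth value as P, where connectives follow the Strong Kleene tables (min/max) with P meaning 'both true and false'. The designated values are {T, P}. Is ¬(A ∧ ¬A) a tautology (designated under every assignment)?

Yes

Every assignment of A over {T, P, F} gives a value in {T, P}.
In particular, with A=P: ¬(A ∧ ¬A) = P.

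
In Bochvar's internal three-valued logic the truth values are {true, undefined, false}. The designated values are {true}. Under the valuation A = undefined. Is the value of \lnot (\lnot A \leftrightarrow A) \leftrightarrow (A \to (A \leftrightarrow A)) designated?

No

\lnot A = \lnot undefined = undefined
\lnot A \leftrightarrow A = undefined \leftrightarrow undefined = undefined
\lnot (\lnot A \leftrightarrow A) = \lnot undefined = undefined
A \leftrightarrow A = undefined \leftrightarrow undefined = undefined
A \to (A \leftrightarrow A) = undefined \to undefined = undefined  [any arg is the third value ⇒ result is the third value]
\lnot (\lnot A \leftrightarrow A) \leftrightarrow (A \to (A \leftrightarrow A)) = undefined \leftrightarrow undefined = undefined
undefined ∉ {true}.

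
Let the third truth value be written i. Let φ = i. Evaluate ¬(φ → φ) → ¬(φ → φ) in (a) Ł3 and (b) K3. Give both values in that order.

True; i

In Ł3: φ → φ = i → i = True  [min(1, 1−½+½)]
¬(φ → φ) = ¬True = False
φ → φ = i → i = True
¬(φ → φ) = ¬True = False
¬(φ → φ) → ¬(φ → φ) = False → False = True
In K3: φ → φ = i → i = i
¬(φ → φ) = ¬i = i
φ → φ = i → i = i
¬(φ → φ) = ¬i = i
¬(φ → φ) → ¬(φ → φ) = i → i = i
They differ because Ł3 and K3 treat i differently under implication.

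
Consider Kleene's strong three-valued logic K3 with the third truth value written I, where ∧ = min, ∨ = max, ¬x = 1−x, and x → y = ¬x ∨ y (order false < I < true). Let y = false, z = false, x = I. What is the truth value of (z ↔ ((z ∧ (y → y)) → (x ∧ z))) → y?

y → y = false → false = true
z ∧ (y → y) = false ∧ true = false
x ∧ z = I ∧ false = false
(z ∧ (y → y)) → (x ∧ z) = false → false = true
z ↔ ((z ∧ (y → y)) → (x ∧ z)) = false ↔ true = false
(z ↔ ((z ∧ (y → y)) → (x ∧ z))) → y = false → false = true

true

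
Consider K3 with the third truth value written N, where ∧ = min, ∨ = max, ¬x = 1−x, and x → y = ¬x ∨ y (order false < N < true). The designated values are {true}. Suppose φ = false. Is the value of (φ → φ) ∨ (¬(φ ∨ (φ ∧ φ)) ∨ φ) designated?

Yes

φ → φ = false → false = true
φ ∧ φ = false ∧ false = false
φ ∨ (φ ∧ φ) = false ∨ false = false
¬(φ ∨ (φ ∧ φ)) = ¬false = true
¬(φ ∨ (φ ∧ φ)) ∨ φ = true ∨ false = true
(φ → φ) ∨ (¬(φ ∨ (φ ∧ φ)) ∨ φ) = true ∨ true = true
true ∈ {true}.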